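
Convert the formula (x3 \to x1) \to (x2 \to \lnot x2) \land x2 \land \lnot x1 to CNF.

(x3 \to x1) \to (x2 \to \lnot x2) \land x2 \land \lnot x1
= \lnot (x3 \to x1) \lor (x2 \to \lnot x2) \land x2 \land \lnot x1   — eliminate \to
= \lnot (\lnot x3 \lor x1) \lor (x2 \to \lnot x2) \land x2 \land \lnot x1   — eliminate \to
= \lnot (\lnot x3 \lor x1) \lor (\lnot x2 \lor \lnot x2) \land x2 \land \lnot x1   — eliminate \to
= \lnot \lnot x3 \land \lnot x1 \lor (\lnot x2 \lor \lnot x2) \land x2 \land \lnot x1   — De Morgan
= x3 \land \lnot x1 \lor (\lnot x2 \lor \lnot x2) \land x2 \land \lnot x1   — double negation
= (x3 \lor \lnot x2 \lor \lnot x2) \land (x3 \lor x2) \land (x3 \lor \lnot x1) \land (\lnot x1 \lor \lnot x2 \lor \lnot x2) \land (\lnot x1 \lor x2) \land (\lnot x1 \lor \lnot x1)   — distribute \lor over \land
= (x3 \lor \lnot x2) \land (x3 \lor x2) \land \lnot x1   — simplify

(x3 \lor \lnot x2) \land (x3 \lor x2) \land \lnot x1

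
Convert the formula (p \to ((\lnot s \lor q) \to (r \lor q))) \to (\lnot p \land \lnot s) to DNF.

(p \to ((\lnot s \lor q) \to (r \lor q))) \to (\lnot p \land \lnot s)
≡ \lnot (p \to ((\lnot s \lor q) \to (r \lor q))) \lor (\lnot p \land \lnot s)   [eliminate \to]
≡ \lnot (\lnot p \lor ((\lnot s \lor q) \to (r \lor q))) \lor (\lnot p \land \lnot s)   [eliminate \to]
≡ \lnot (\lnot p \lor \lnot (\lnot s \lor q) \lor r \lor q) \lor (\lnot p \land \lnot s)   [eliminate \to]
≡ (\lnot \lnot p \land \lnot \lnot (\lnot s \lor q) \land \lnot r \land \lnot q) \lor (\lnot p \land \lnot s)   [De Morgan]
≡ (p \land \lnot \lnot (\lnot s \lor q) \land \lnot r \land \lnot q) \lor (\lnot p \land \lnot s)   [double negation]
≡ (p \land (\lnot s \lor q) \land \lnot r \land \lnot q) \lor (\lnot p \land \lnot s)   [double negation]
≡ (p \land \lnot s \land \lnot r \land \lnot q) \lor (p \land q \land \lnot r \land \lnot q) \lor (\lnot p \land \lnot s)   [distribute \land over \lor]
≡ (p \land \lnot s \land \lnot r \land \lnot q) \lor (\lnot p \land \lnot s)   [simplify]

(p \land \lnot s \land \lnot r \land \lnot q) \lor (\lnot p \land \lnot s)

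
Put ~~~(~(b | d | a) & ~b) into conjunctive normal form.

b | d | a

~~~(~(b | d | a) & ~b)
≡ ~(~(b | d | a) & ~b)   (double negation)
≡ ~~(b | d | a) | ~~b   (De Morgan)
≡ b | d | a | ~~b   (double negation)
≡ b | d | a | b   (double negation)
≡ b | d | a   (simplify)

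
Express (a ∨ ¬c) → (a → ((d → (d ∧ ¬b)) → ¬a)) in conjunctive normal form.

(a ∨ ¬c) → (a → ((d → (d ∧ ¬b)) → ¬a))
= ¬(a ∨ ¬c) ∨ (a → ((d → (d ∧ ¬b)) → ¬a))
= ¬(a ∨ ¬c) ∨ ¬a ∨ ((d → (d ∧ ¬b)) → ¬a)
= ¬(a ∨ ¬c) ∨ ¬a ∨ ¬(d → (d ∧ ¬b)) ∨ ¬a
= ¬(a ∨ ¬c) ∨ ¬a ∨ ¬(¬d ∨ (d ∧ ¬b)) ∨ ¬a
= (¬a ∧ ¬¬c) ∨ ¬a ∨ ¬(¬d ∨ (d ∧ ¬b)) ∨ ¬a
= (¬a ∧ c) ∨ ¬a ∨ ¬(¬d ∨ (d ∧ ¬b)) ∨ ¬a
= (¬a ∧ c) ∨ ¬a ∨ (¬¬d ∧ ¬(d ∧ ¬b)) ∨ ¬a
= (¬a ∧ c) ∨ ¬a ∨ (d ∧ ¬(d ∧ ¬b)) ∨ ¬a
= (¬a ∧ c) ∨ ¬a ∨ (d ∧ (¬d ∨ ¬¬b)) ∨ ¬a
= (¬a ∧ c) ∨ ¬a ∨ (d ∧ (¬d ∨ b)) ∨ ¬a
= (¬a ∨ ¬a ∨ d ∨ ¬a) ∧ (¬a ∨ ¬a ∨ ¬d ∨ b ∨ ¬a) ∧ (c ∨ ¬a ∨ d ∨ ¬a) ∧ (c ∨ ¬a ∨ ¬d ∨ b ∨ ¬a)
= (¬a ∨ d) ∧ (¬a ∨ ¬d ∨ b)

(¬a ∨ d) ∧ (¬a ∨ ¬d ∨ b)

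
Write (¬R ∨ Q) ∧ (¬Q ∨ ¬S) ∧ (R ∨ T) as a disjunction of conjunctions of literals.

(¬R ∧ ¬Q ∧ T) ∨ (¬R ∧ ¬S ∧ T) ∨ (Q ∧ ¬S ∧ R) ∨ (Q ∧ ¬S ∧ T)

(¬R ∨ Q) ∧ (¬Q ∨ ¬S) ∧ (R ∨ T)
= (¬R ∧ ¬Q ∧ R) ∨ (¬R ∧ ¬Q ∧ T) ∨ (¬R ∧ ¬S ∧ R) ∨ (¬R ∧ ¬S ∧ T) ∨ (Q ∧ ¬Q ∧ R) ∨ (Q ∧ ¬Q ∧ T) ∨ (Q ∧ ¬S ∧ R) ∨ (Q ∧ ¬S ∧ T)
= (¬R ∧ ¬Q ∧ T) ∨ (¬R ∧ ¬S ∧ T) ∨ (Q ∧ ¬S ∧ R) ∨ (Q ∧ ¬S ∧ T)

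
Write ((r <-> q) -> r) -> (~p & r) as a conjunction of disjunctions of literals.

(~q | r) & (~r | ~p)

((r <-> q) -> r) -> (~p & r)
≡ ~((r <-> q) -> r) | (~p & r)   — eliminate ->
≡ ~(~(r <-> q) | r) | (~p & r)   — eliminate ->
≡ ~(~((r -> q) & (q -> r)) | r) | (~p & r)   — eliminate <->
≡ ~(~((~r | q) & (q -> r)) | r) | (~p & r)   — eliminate ->
≡ ~(~((~r | q) & (~q | r)) | r) | (~p & r)   — eliminate ->
≡ (~~((~r | q) & (~q | r)) & ~r) | (~p & r)   — De Morgan
≡ ((~r | q) & (~q | r) & ~r) | (~p & r)   — double negation
≡ (~r | q | ~p) & (~r | q | r) & (~q | r | ~p) & (~q | r | r) & (~r | ~p) & (~r | r)   — distribute | over &
≡ (~q | r) & (~r | ~p)   — simplify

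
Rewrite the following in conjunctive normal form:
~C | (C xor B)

~C | (C xor B)
⇔ ~C | ((C | B) & ~(C & B))   [expand xor]
⇔ ~C | ((C | B) & (~C | ~B))   [De Morgan]
⇔ (~C | C | B) & (~C | ~C | ~B)   [distribute | over &]
⇔ ~C | ~B   [simplify]

~C | ~B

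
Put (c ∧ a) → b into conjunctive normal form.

¬c ∨ ¬a ∨ b

(c ∧ a) → b
⇔ ¬(c ∧ a) ∨ b   [eliminate →]
⇔ ¬c ∨ ¬a ∨ b   [De Morgan]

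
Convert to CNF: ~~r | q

r | q

~~r | q
= r | q   [double negation]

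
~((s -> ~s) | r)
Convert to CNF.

~((s -> ~s) | r)
⇔ ~(~s | ~s | r)   (eliminate ->)
⇔ ~~s & ~~s & ~r   (De Morgan)
⇔ s & ~~s & ~r   (double negation)
⇔ s & s & ~r   (double negation)
⇔ s & ~r   (simplify)

s & ~r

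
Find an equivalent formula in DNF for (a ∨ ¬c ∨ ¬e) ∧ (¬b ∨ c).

(a ∨ ¬c ∨ ¬e) ∧ (¬b ∨ c)
⇔ (a ∧ ¬b) ∨ (a ∧ c) ∨ (¬c ∧ ¬b) ∨ (¬c ∧ c) ∨ (¬e ∧ ¬b) ∨ (¬e ∧ c)   — distribute ∧ over ∨
⇔ (a ∧ ¬b) ∨ (a ∧ c) ∨ (¬c ∧ ¬b) ∨ (¬e ∧ ¬b) ∨ (¬e ∧ c)   — simplify

(a ∧ ¬b) ∨ (a ∧ c) ∨ (¬c ∧ ¬b) ∨ (¬e ∧ ¬b) ∨ (¬e ∧ c)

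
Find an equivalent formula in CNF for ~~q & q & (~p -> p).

~~q & q & (~p -> p)
⇔ ~~q & q & (~~p | p)   [eliminate ->]
⇔ q & q & (~~p | p)   [double negation]
⇔ q & q & (p | p)   [double negation]
⇔ q & p   [simplify]

q & p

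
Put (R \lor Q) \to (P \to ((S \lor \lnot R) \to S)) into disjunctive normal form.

(\lnot R \land \lnot Q) \lor \lnot P \lor (\lnot S \land R) \lor S

(R \lor Q) \to (P \to ((S \lor \lnot R) \to S))
≡ \lnot (R \lor Q) \lor (P \to ((S \lor \lnot R) \to S))   [eliminate \to]
≡ \lnot (R \lor Q) \lor \lnot P \lor ((S \lor \lnot R) \to S)   [eliminate \to]
≡ \lnot (R \lor Q) \lor \lnot P \lor \lnot (S \lor \lnot R) \lor S   [eliminate \to]
≡ (\lnot R \land \lnot Q) \lor \lnot P \lor \lnot (S \lor \lnot R) \lor S   [De Morgan]
≡ (\lnot R \land \lnot Q) \lor \lnot P \lor (\lnot S \land \lnot \lnot R) \lor S   [De Morgan]
≡ (\lnot R \land \lnot Q) \lor \lnot P \lor (\lnot S \land R) \lor S   [double negation]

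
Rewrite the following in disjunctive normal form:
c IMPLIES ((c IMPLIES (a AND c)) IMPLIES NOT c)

NOT c OR (c AND NOT a)

c IMPLIES ((c IMPLIES (a AND c)) IMPLIES NOT c)
≡ NOT c OR ((c IMPLIES (a AND c)) IMPLIES NOT c)   — eliminate IMPLIES
≡ NOT c OR NOT (c IMPLIES (a AND c)) OR NOT c   — eliminate IMPLIES
≡ NOT c OR NOT (NOT c OR (a AND c)) OR NOT c   — eliminate IMPLIES
≡ NOT c OR (NOT NOT c AND NOT (a AND c)) OR NOT c   — De Morgan
≡ NOT c OR (c AND NOT (a AND c)) OR NOT c   — double negation
≡ NOT c OR (c AND (NOT a OR NOT c)) OR NOT c   — De Morgan
≡ NOT c OR (c AND NOT a) OR (c AND NOT c) OR NOT c   — distribute AND over OR
≡ NOT c OR (c AND NOT a)   — simplify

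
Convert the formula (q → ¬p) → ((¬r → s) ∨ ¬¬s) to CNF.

(q → ¬p) → ((¬r → s) ∨ ¬¬s)
≡ ¬(q → ¬p) ∨ (¬r → s) ∨ ¬¬s   — eliminate →
≡ ¬(¬q ∨ ¬p) ∨ (¬r → s) ∨ ¬¬s   — eliminate →
≡ ¬(¬q ∨ ¬p) ∨ ¬¬r ∨ s ∨ ¬¬s   — eliminate →
≡ (¬¬q ∧ ¬¬p) ∨ ¬¬r ∨ s ∨ ¬¬s   — De Morgan
≡ (q ∧ ¬¬p) ∨ ¬¬r ∨ s ∨ ¬¬s   — double negation
≡ (q ∧ p) ∨ ¬¬r ∨ s ∨ ¬¬s   — double negation
≡ (q ∧ p) ∨ r ∨ s ∨ ¬¬s   — double negation
≡ (q ∧ p) ∨ r ∨ s ∨ s   — double negation
≡ (q ∨ r ∨ s ∨ s) ∧ (p ∨ r ∨ s ∨ s)   — distribute ∨ over ∧
≡ (q ∨ r ∨ s) ∧ (p ∨ r ∨ s)   — simplify

(q ∨ r ∨ s) ∧ (p ∨ r ∨ s)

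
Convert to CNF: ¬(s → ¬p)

s ∧ p

¬(s → ¬p)
≡ ¬(¬s ∨ ¬p)   [eliminate →]
≡ ¬¬s ∧ ¬¬p   [De Morgan]
≡ s ∧ ¬¬p   [double negation]
≡ s ∧ p   [double negation]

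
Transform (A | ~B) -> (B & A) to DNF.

(~A & B) | (B & A)

(A | ~B) -> (B & A)
≡ ~(A | ~B) | (B & A)   [eliminate ->]
≡ (~A & ~~B) | (B & A)   [De Morgan]
≡ (~A & B) | (B & A)   [double negation]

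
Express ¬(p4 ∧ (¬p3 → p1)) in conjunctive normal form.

¬(p4 ∧ (¬p3 → p1))
= ¬(p4 ∧ (¬¬p3 ∨ p1))   — eliminate →
= ¬p4 ∨ ¬(¬¬p3 ∨ p1)   — De Morgan
= ¬p4 ∨ (¬¬¬p3 ∧ ¬p1)   — De Morgan
= ¬p4 ∨ (¬p3 ∧ ¬p1)   — double negation
= (¬p4 ∨ ¬p3) ∧ (¬p4 ∨ ¬p1)   — distribute ∨ over ∧

(¬p4 ∨ ¬p3) ∧ (¬p4 ∨ ¬p1)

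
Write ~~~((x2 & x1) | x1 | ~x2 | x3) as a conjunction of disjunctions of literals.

~x1 & x2 & ~x3

~~~((x2 & x1) | x1 | ~x2 | x3)
≡ ~((x2 & x1) | x1 | ~x2 | x3)   (double negation)
≡ ~(x2 & x1) & ~x1 & ~~x2 & ~x3   (De Morgan)
≡ (~x2 | ~x1) & ~x1 & ~~x2 & ~x3   (De Morgan)
≡ (~x2 | ~x1) & ~x1 & x2 & ~x3   (double negation)
≡ ~x1 & x2 & ~x3   (simplify)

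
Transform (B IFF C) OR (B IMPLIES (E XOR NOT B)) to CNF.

(B IFF C) OR (B IMPLIES (E XOR NOT B))
⇔ ((B IMPLIES C) AND (C IMPLIES B)) OR (B IMPLIES (E XOR NOT B))   — eliminate IFF
⇔ ((NOT B OR C) AND (C IMPLIES B)) OR (B IMPLIES (E XOR NOT B))   — eliminate IMPLIES
⇔ ((NOT B OR C) AND (NOT C OR B)) OR (B IMPLIES (E XOR NOT B))   — eliminate IMPLIES
⇔ ((NOT B OR C) AND (NOT C OR B)) OR NOT B OR (E XOR NOT B)   — eliminate IMPLIES
⇔ ((NOT B OR C) AND (NOT C OR B)) OR NOT B OR ((E OR NOT B) AND NOT (E AND NOT B))   — expand XOR
⇔ ((NOT B OR C) AND (NOT C OR B)) OR NOT B OR ((E OR NOT B) AND (NOT E OR NOT NOT B))   — De Morgan
⇔ ((NOT B OR C) AND (NOT C OR B)) OR NOT B OR ((E OR NOT B) AND (NOT E OR B))   — double negation
⇔ (NOT B OR C OR NOT B OR E OR NOT B) AND (NOT B OR C OR NOT B OR NOT E OR B) AND (NOT C OR B OR NOT B OR E OR NOT B) AND (NOT C OR B OR NOT B OR NOT E OR B)   — distribute OR over AND
⇔ NOT B OR C OR E   — simplify

NOT B OR C OR E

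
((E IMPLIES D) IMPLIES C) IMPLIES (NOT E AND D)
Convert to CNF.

((E IMPLIES D) IMPLIES C) IMPLIES (NOT E AND D)
= NOT ((E IMPLIES D) IMPLIES C) OR (NOT E AND D)   — eliminate IMPLIES
= NOT (NOT (E IMPLIES D) OR C) OR (NOT E AND D)   — eliminate IMPLIES
= NOT (NOT (NOT E OR D) OR C) OR (NOT E AND D)   — eliminate IMPLIES
= (NOT NOT (NOT E OR D) AND NOT C) OR (NOT E AND D)   — De Morgan
= ((NOT E OR D) AND NOT C) OR (NOT E AND D)   — double negation
= (NOT E OR D OR NOT E) AND (NOT E OR D OR D) AND (NOT C OR NOT E) AND (NOT C OR D)   — distribute OR over AND
= (NOT E OR D) AND (NOT C OR NOT E) AND (NOT C OR D)   — simplify

(NOT E OR D) AND (NOT C OR NOT E) AND (NOT C OR D)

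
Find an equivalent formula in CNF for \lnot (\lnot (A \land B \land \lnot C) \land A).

\lnot (\lnot (A \land B \land \lnot C) \land A)
≡ \lnot \lnot (A \land B \land \lnot C) \lor \lnot A   [De Morgan]
≡ (A \land B \land \lnot C) \lor \lnot A   [double negation]
≡ (A \lor \lnot A) \land (B \lor \lnot A) \land (\lnot C \lor \lnot A)   [distribute \lor over \land]
≡ (B \lor \lnot A) \land (\lnot C \lor \lnot A)   [simplify]

(B \lor \lnot A) \land (\lnot C \lor \lnot A)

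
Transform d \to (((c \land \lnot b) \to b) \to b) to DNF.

\lnot d \lor (c \land \lnot b) \lor b

d \to (((c \land \lnot b) \to b) \to b)
≡ \lnot d \lor (((c \land \lnot b) \to b) \to b)   — eliminate \to
≡ \lnot d \lor \lnot ((c \land \lnot b) \to b) \lor b   — eliminate \to
≡ \lnot d \lor \lnot (\lnot (c \land \lnot b) \lor b) \lor b   — eliminate \to
≡ \lnot d \lor (\lnot \lnot (c \land \lnot b) \land \lnot b) \lor b   — De Morgan
≡ \lnot d \lor (c \land \lnot b \land \lnot b) \lor b   — double negation
≡ \lnot d \lor (c \land \lnot b) \lor b   — simplify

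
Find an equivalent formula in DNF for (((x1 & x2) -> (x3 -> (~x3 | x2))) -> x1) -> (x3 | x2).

(((x1 & x2) -> (x3 -> (~x3 | x2))) -> x1) -> (x3 | x2)
≡ ~(((x1 & x2) -> (x3 -> (~x3 | x2))) -> x1) | x3 | x2   [eliminate ->]
≡ ~(~((x1 & x2) -> (x3 -> (~x3 | x2))) | x1) | x3 | x2   [eliminate ->]
≡ ~(~(~(x1 & x2) | (x3 -> (~x3 | x2))) | x1) | x3 | x2   [eliminate ->]
≡ ~(~(~(x1 & x2) | ~x3 | ~x3 | x2) | x1) | x3 | x2   [eliminate ->]
≡ (~~(~(x1 & x2) | ~x3 | ~x3 | x2) & ~x1) | x3 | x2   [De Morgan]
≡ ((~(x1 & x2) | ~x3 | ~x3 | x2) & ~x1) | x3 | x2   [double negation]
≡ ((~x1 | ~x2 | ~x3 | ~x3 | x2) & ~x1) | x3 | x2   [De Morgan]
≡ (~x1 & ~x1) | (~x2 & ~x1) | (~x3 & ~x1) | (~x3 & ~x1) | (x2 & ~x1) | x3 | x2   [distribute & over |]
≡ ~x1 | x3 | x2   [simplify]

~x1 | x3 | x2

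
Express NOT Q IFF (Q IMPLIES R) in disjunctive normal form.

NOT Q IFF (Q IMPLIES R)
≡ (NOT Q IMPLIES (Q IMPLIES R)) AND ((Q IMPLIES R) IMPLIES NOT Q)   (eliminate IFF)
≡ (NOT NOT Q OR (Q IMPLIES R)) AND ((Q IMPLIES R) IMPLIES NOT Q)   (eliminate IMPLIES)
≡ (NOT NOT Q OR NOT Q OR R) AND ((Q IMPLIES R) IMPLIES NOT Q)   (eliminate IMPLIES)
≡ (NOT NOT Q OR NOT Q OR R) AND (NOT (Q IMPLIES R) OR NOT Q)   (eliminate IMPLIES)
≡ (NOT NOT Q OR NOT Q OR R) AND (NOT (NOT Q OR R) OR NOT Q)   (eliminate IMPLIES)
≡ (Q OR NOT Q OR R) AND (NOT (NOT Q OR R) OR NOT Q)   (double negation)
≡ (Q OR NOT Q OR R) AND ((NOT NOT Q AND NOT R) OR NOT Q)   (De Morgan)
≡ (Q OR NOT Q OR R) AND ((Q AND NOT R) OR NOT Q)   (double negation)
≡ (Q AND Q AND NOT R) OR (Q AND NOT Q) OR (NOT Q AND Q AND NOT R) OR (NOT Q AND NOT Q) OR (R AND Q AND NOT R) OR (R AND NOT Q)   (distribute AND over OR)
≡ (Q AND NOT R) OR NOT Q   (simplify)

(Q AND NOT R) OR NOT Q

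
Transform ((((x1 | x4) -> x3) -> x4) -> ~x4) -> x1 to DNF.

((((x1 | x4) -> x3) -> x4) -> ~x4) -> x1
⇔ ~((((x1 | x4) -> x3) -> x4) -> ~x4) | x1   — eliminate ->
⇔ ~(~(((x1 | x4) -> x3) -> x4) | ~x4) | x1   — eliminate ->
⇔ ~(~(~((x1 | x4) -> x3) | x4) | ~x4) | x1   — eliminate ->
⇔ ~(~(~(~(x1 | x4) | x3) | x4) | ~x4) | x1   — eliminate ->
⇔ (~~(~(~(x1 | x4) | x3) | x4) & ~~x4) | x1   — De Morgan
⇔ ((~(~(x1 | x4) | x3) | x4) & ~~x4) | x1   — double negation
⇔ (((~~(x1 | x4) & ~x3) | x4) & ~~x4) | x1   — De Morgan
⇔ ((((x1 | x4) & ~x3) | x4) & ~~x4) | x1   — double negation
⇔ ((((x1 | x4) & ~x3) | x4) & x4) | x1   — double negation
⇔ (x1 & ~x3 & x4) | (x4 & ~x3 & x4) | (x4 & x4) | x1   — distribute & over |
⇔ x4 | x1   — simplify

x4 | x1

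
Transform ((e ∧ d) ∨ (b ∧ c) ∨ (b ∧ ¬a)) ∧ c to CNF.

(e ∨ b) ∧ (d ∨ b) ∧ c

((e ∧ d) ∨ (b ∧ c) ∨ (b ∧ ¬a)) ∧ c
⇔ (e ∨ b ∨ b) ∧ (e ∨ b ∨ ¬a) ∧ (e ∨ c ∨ b) ∧ (e ∨ c ∨ ¬a) ∧ (d ∨ b ∨ b) ∧ (d ∨ b ∨ ¬a) ∧ (d ∨ c ∨ b) ∧ (d ∨ c ∨ ¬a) ∧ c   — distribute ∨ over ∧
⇔ (e ∨ b) ∧ (d ∨ b) ∧ c   — simplify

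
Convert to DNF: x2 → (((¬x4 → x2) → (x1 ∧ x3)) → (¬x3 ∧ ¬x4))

¬x2 ∨ (x4 ∧ ¬x1) ∨ (x4 ∧ ¬x3) ∨ (x2 ∧ ¬x1) ∨ (x2 ∧ ¬x3) ∨ (¬x3 ∧ ¬x4)

x2 → (((¬x4 → x2) → (x1 ∧ x3)) → (¬x3 ∧ ¬x4))
≡ ¬x2 ∨ (((¬x4 → x2) → (x1 ∧ x3)) → (¬x3 ∧ ¬x4))   [eliminate →]
≡ ¬x2 ∨ ¬((¬x4 → x2) → (x1 ∧ x3)) ∨ (¬x3 ∧ ¬x4)   [eliminate →]
≡ ¬x2 ∨ ¬(¬(¬x4 → x2) ∨ (x1 ∧ x3)) ∨ (¬x3 ∧ ¬x4)   [eliminate →]
≡ ¬x2 ∨ ¬(¬(¬¬x4 ∨ x2) ∨ (x1 ∧ x3)) ∨ (¬x3 ∧ ¬x4)   [eliminate →]
≡ ¬x2 ∨ (¬¬(¬¬x4 ∨ x2) ∧ ¬(x1 ∧ x3)) ∨ (¬x3 ∧ ¬x4)   [De Morgan]
≡ ¬x2 ∨ ((¬¬x4 ∨ x2) ∧ ¬(x1 ∧ x3)) ∨ (¬x3 ∧ ¬x4)   [double negation]
≡ ¬x2 ∨ ((x4 ∨ x2) ∧ ¬(x1 ∧ x3)) ∨ (¬x3 ∧ ¬x4)   [double negation]
≡ ¬x2 ∨ ((x4 ∨ x2) ∧ (¬x1 ∨ ¬x3)) ∨ (¬x3 ∧ ¬x4)   [De Morgan]
≡ ¬x2 ∨ (x4 ∧ ¬x1) ∨ (x4 ∧ ¬x3) ∨ (x2 ∧ ¬x1) ∨ (x2 ∧ ¬x3) ∨ (¬x3 ∧ ¬x4)   [distribute ∧ over ∨]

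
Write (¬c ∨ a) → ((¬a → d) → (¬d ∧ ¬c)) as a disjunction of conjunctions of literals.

(c ∧ ¬a) ∨ (¬a ∧ ¬d) ∨ (¬d ∧ ¬c)

(¬c ∨ a) → ((¬a → d) → (¬d ∧ ¬c))
= ¬(¬c ∨ a) ∨ ((¬a → d) → (¬d ∧ ¬c))   [eliminate →]
= ¬(¬c ∨ a) ∨ ¬(¬a → d) ∨ (¬d ∧ ¬c)   [eliminate →]
= ¬(¬c ∨ a) ∨ ¬(¬¬a ∨ d) ∨ (¬d ∧ ¬c)   [eliminate →]
= (¬¬c ∧ ¬a) ∨ ¬(¬¬a ∨ d) ∨ (¬d ∧ ¬c)   [De Morgan]
= (c ∧ ¬a) ∨ ¬(¬¬a ∨ d) ∨ (¬d ∧ ¬c)   [double negation]
= (c ∧ ¬a) ∨ (¬¬¬a ∧ ¬d) ∨ (¬d ∧ ¬c)   [De Morgan]
= (c ∧ ¬a) ∨ (¬a ∧ ¬d) ∨ (¬d ∧ ¬c)   [double negation]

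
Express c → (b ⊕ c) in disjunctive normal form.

c → (b ⊕ c)
= ¬c ∨ (b ⊕ c)
= ¬c ∨ (b ∧ ¬c) ∨ (¬b ∧ c)
= ¬c ∨ (¬b ∧ c)

¬c ∨ (¬b ∧ c)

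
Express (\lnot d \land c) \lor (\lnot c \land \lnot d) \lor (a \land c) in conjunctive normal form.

(\lnot d \lor a) \land (\lnot d \lor c)

(\lnot d \land c) \lor (\lnot c \land \lnot d) \lor (a \land c)
≡ (\lnot d \lor \lnot c \lor a) \land (\lnot d \lor \lnot c \lor c) \land (\lnot d \lor \lnot d \lor a) \land (\lnot d \lor \lnot d \lor c) \land (c \lor \lnot c \lor a) \land (c \lor \lnot c \lor c) \land (c \lor \lnot d \lor a) \land (c \lor \lnot d \lor c)   (distribute \lor over \land)
≡ (\lnot d \lor a) \land (\lnot d \lor c)   (simplify)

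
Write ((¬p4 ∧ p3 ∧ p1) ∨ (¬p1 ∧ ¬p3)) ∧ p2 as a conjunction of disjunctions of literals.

((¬p4 ∧ p3 ∧ p1) ∨ (¬p1 ∧ ¬p3)) ∧ p2
= (¬p4 ∨ ¬p1) ∧ (¬p4 ∨ ¬p3) ∧ (p3 ∨ ¬p1) ∧ (p3 ∨ ¬p3) ∧ (p1 ∨ ¬p1) ∧ (p1 ∨ ¬p3) ∧ p2   [distribute ∨ over ∧]
= (¬p4 ∨ ¬p1) ∧ (¬p4 ∨ ¬p3) ∧ (p3 ∨ ¬p1) ∧ (p1 ∨ ¬p3) ∧ p2   [simplify]

(¬p4 ∨ ¬p1) ∧ (¬p4 ∨ ¬p3) ∧ (p3 ∨ ¬p1) ∧ (p1 ∨ ¬p3) ∧ p2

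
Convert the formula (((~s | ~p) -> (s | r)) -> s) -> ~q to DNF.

(((~s | ~p) -> (s | r)) -> s) -> ~q
= ~(((~s | ~p) -> (s | r)) -> s) | ~q   [eliminate ->]
= ~(~((~s | ~p) -> (s | r)) | s) | ~q   [eliminate ->]
= ~(~(~(~s | ~p) | s | r) | s) | ~q   [eliminate ->]
= (~~(~(~s | ~p) | s | r) & ~s) | ~q   [De Morgan]
= ((~(~s | ~p) | s | r) & ~s) | ~q   [double negation]
= (((~~s & ~~p) | s | r) & ~s) | ~q   [De Morgan]
= (((s & ~~p) | s | r) & ~s) | ~q   [double negation]
= (((s & p) | s | r) & ~s) | ~q   [double negation]
= (s & p & ~s) | (s & ~s) | (r & ~s) | ~q   [distribute & over |]
= (r & ~s) | ~q   [simplify]

(r & ~s) | ~q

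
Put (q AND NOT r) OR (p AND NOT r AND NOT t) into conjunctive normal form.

(q AND NOT r) OR (p AND NOT r AND NOT t)
⇔ (q OR p) AND (q OR NOT r) AND (q OR NOT t) AND (NOT r OR p) AND (NOT r OR NOT r) AND (NOT r OR NOT t)   — distribute OR over AND
⇔ (q OR p) AND (q OR NOT t) AND NOT r   — simplify

(q OR p) AND (q OR NOT t) AND NOT r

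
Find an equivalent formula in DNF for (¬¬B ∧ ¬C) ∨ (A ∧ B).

(¬¬B ∧ ¬C) ∨ (A ∧ B)
⇔ (B ∧ ¬C) ∨ (A ∧ B)   (double negation)

(B ∧ ¬C) ∨ (A ∧ B)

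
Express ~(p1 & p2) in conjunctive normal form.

~p1 | ~p2

~(p1 & p2)
⇔ ~p1 | ~p2   (De Morgan)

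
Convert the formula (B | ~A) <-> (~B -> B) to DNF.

(B | ~A) <-> (~B -> B)
⇔ ((B | ~A) -> (~B -> B)) & ((~B -> B) -> (B | ~A))   [eliminate <->]
⇔ (~(B | ~A) | (~B -> B)) & ((~B -> B) -> (B | ~A))   [eliminate ->]
⇔ (~(B | ~A) | ~~B | B) & ((~B -> B) -> (B | ~A))   [eliminate ->]
⇔ (~(B | ~A) | ~~B | B) & (~(~B -> B) | B | ~A)   [eliminate ->]
⇔ (~(B | ~A) | ~~B | B) & (~(~~B | B) | B | ~A)   [eliminate ->]
⇔ ((~B & ~~A) | ~~B | B) & (~(~~B | B) | B | ~A)   [De Morgan]
⇔ ((~B & A) | ~~B | B) & (~(~~B | B) | B | ~A)   [double negation]
⇔ ((~B & A) | B | B) & (~(~~B | B) | B | ~A)   [double negation]
⇔ ((~B & A) | B | B) & ((~~~B & ~B) | B | ~A)   [De Morgan]
⇔ ((~B & A) | B | B) & ((~B & ~B) | B | ~A)   [double negation]
⇔ (~B & A & ~B & ~B) | (~B & A & B) | (~B & A & ~A) | (B & ~B & ~B) | (B & B) | (B & ~A) | (B & ~B & ~B) | (B & B) | (B & ~A)   [distribute & over |]
⇔ (~B & A) | B   [simplify]

(~B & A) | B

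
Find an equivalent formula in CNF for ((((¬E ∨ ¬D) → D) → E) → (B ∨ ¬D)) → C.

(¬D ∨ E ∨ C) ∧ (¬B ∨ C) ∧ (D ∨ C)

((((¬E ∨ ¬D) → D) → E) → (B ∨ ¬D)) → C
≡ ¬((((¬E ∨ ¬D) → D) → E) → (B ∨ ¬D)) ∨ C   [eliminate →]
≡ ¬(¬(((¬E ∨ ¬D) → D) → E) ∨ B ∨ ¬D) ∨ C   [eliminate →]
≡ ¬(¬(¬((¬E ∨ ¬D) → D) ∨ E) ∨ B ∨ ¬D) ∨ C   [eliminate →]
≡ ¬(¬(¬(¬(¬E ∨ ¬D) ∨ D) ∨ E) ∨ B ∨ ¬D) ∨ C   [eliminate →]
≡ (¬¬(¬(¬(¬E ∨ ¬D) ∨ D) ∨ E) ∧ ¬B ∧ ¬¬D) ∨ C   [De Morgan]
≡ ((¬(¬(¬E ∨ ¬D) ∨ D) ∨ E) ∧ ¬B ∧ ¬¬D) ∨ C   [double negation]
≡ (((¬¬(¬E ∨ ¬D) ∧ ¬D) ∨ E) ∧ ¬B ∧ ¬¬D) ∨ C   [De Morgan]
≡ ((((¬E ∨ ¬D) ∧ ¬D) ∨ E) ∧ ¬B ∧ ¬¬D) ∨ C   [double negation]
≡ ((((¬E ∨ ¬D) ∧ ¬D) ∨ E) ∧ ¬B ∧ D) ∨ C   [double negation]
≡ (¬E ∨ ¬D ∨ E ∨ C) ∧ (¬D ∨ E ∨ C) ∧ (¬B ∨ C) ∧ (D ∨ C)   [distribute ∨ over ∧]
≡ (¬D ∨ E ∨ C) ∧ (¬B ∨ C) ∧ (D ∨ C)   [simplify]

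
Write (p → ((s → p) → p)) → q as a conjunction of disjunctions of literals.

(p → ((s → p) → p)) → q
≡ ¬(p → ((s → p) → p)) ∨ q   [eliminate →]
≡ ¬(¬p ∨ ((s → p) → p)) ∨ q   [eliminate →]
≡ ¬(¬p ∨ ¬(s → p) ∨ p) ∨ q   [eliminate →]
≡ ¬(¬p ∨ ¬(¬s ∨ p) ∨ p) ∨ q   [eliminate →]
≡ (¬¬p ∧ ¬¬(¬s ∨ p) ∧ ¬p) ∨ q   [De Morgan]
≡ (p ∧ ¬¬(¬s ∨ p) ∧ ¬p) ∨ q   [double negation]
≡ (p ∧ (¬s ∨ p) ∧ ¬p) ∨ q   [double negation]
≡ (p ∨ q) ∧ (¬s ∨ p ∨ q) ∧ (¬p ∨ q)   [distribute ∨ over ∧]
≡ (p ∨ q) ∧ (¬p ∨ q)   [simplify]

(p ∨ q) ∧ (¬p ∨ q)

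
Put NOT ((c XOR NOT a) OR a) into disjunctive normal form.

NOT ((c XOR NOT a) OR a)
≡ NOT ((c AND NOT NOT a) OR (NOT c AND NOT a) OR a)   [expand XOR]
≡ NOT (c AND NOT NOT a) AND NOT (NOT c AND NOT a) AND NOT a   [De Morgan]
≡ (NOT c OR NOT NOT NOT a) AND NOT (NOT c AND NOT a) AND NOT a   [De Morgan]
≡ (NOT c OR NOT a) AND NOT (NOT c AND NOT a) AND NOT a   [double negation]
≡ (NOT c OR NOT a) AND (NOT NOT c OR NOT NOT a) AND NOT a   [De Morgan]
≡ (NOT c OR NOT a) AND (c OR NOT NOT a) AND NOT a   [double negation]
≡ (NOT c OR NOT a) AND (c OR a) AND NOT a   [double negation]
≡ (NOT c AND c AND NOT a) OR (NOT c AND a AND NOT a) OR (NOT a AND c AND NOT a) OR (NOT a AND a AND NOT a)   [distribute AND over OR]
≡ NOT a AND c   [simplify]

NOT a AND c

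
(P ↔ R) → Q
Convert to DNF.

(P ∧ ¬R) ∨ (R ∧ ¬P) ∨ Q

(P ↔ R) → Q
≡ ¬(P ↔ R) ∨ Q   (eliminate →)
≡ ¬((P → R) ∧ (R → P)) ∨ Q   (eliminate ↔)
≡ ¬((¬P ∨ R) ∧ (R → P)) ∨ Q   (eliminate →)
≡ ¬((¬P ∨ R) ∧ (¬R ∨ P)) ∨ Q   (eliminate →)
≡ ¬(¬P ∨ R) ∨ ¬(¬R ∨ P) ∨ Q   (De Morgan)
≡ (¬¬P ∧ ¬R) ∨ ¬(¬R ∨ P) ∨ Q   (De Morgan)
≡ (P ∧ ¬R) ∨ ¬(¬R ∨ P) ∨ Q   (double negation)
≡ (P ∧ ¬R) ∨ (¬¬R ∧ ¬P) ∨ Q   (De Morgan)
≡ (P ∧ ¬R) ∨ (R ∧ ¬P) ∨ Q   (double negation)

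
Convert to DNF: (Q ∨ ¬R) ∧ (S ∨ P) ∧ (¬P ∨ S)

(Q ∧ S) ∨ (¬R ∧ S)

(Q ∨ ¬R) ∧ (S ∨ P) ∧ (¬P ∨ S)
⇔ (Q ∧ S ∧ ¬P) ∨ (Q ∧ S ∧ S) ∨ (Q ∧ P ∧ ¬P) ∨ (Q ∧ P ∧ S) ∨ (¬R ∧ S ∧ ¬P) ∨ (¬R ∧ S ∧ S) ∨ (¬R ∧ P ∧ ¬P) ∨ (¬R ∧ P ∧ S)   [distribute ∧ over ∨]
⇔ (Q ∧ S) ∨ (¬R ∧ S)   [simplify]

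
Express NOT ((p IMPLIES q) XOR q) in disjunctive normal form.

NOT ((p IMPLIES q) XOR q)
= NOT (((p IMPLIES q) AND NOT q) OR (NOT (p IMPLIES q) AND q))   [expand XOR]
= NOT (((NOT p OR q) AND NOT q) OR (NOT (p IMPLIES q) AND q))   [eliminate IMPLIES]
= NOT (((NOT p OR q) AND NOT q) OR (NOT (NOT p OR q) AND q))   [eliminate IMPLIES]
= NOT ((NOT p OR q) AND NOT q) AND NOT (NOT (NOT p OR q) AND q)   [De Morgan]
= (NOT (NOT p OR q) OR NOT NOT q) AND NOT (NOT (NOT p OR q) AND q)   [De Morgan]
= ((NOT NOT p AND NOT q) OR NOT NOT q) AND NOT (NOT (NOT p OR q) AND q)   [De Morgan]
= ((p AND NOT q) OR NOT NOT q) AND NOT (NOT (NOT p OR q) AND q)   [double negation]
= ((p AND NOT q) OR q) AND NOT (NOT (NOT p OR q) AND q)   [double negation]
= ((p AND NOT q) OR q) AND (NOT NOT (NOT p OR q) OR NOT q)   [De Morgan]
= ((p AND NOT q) OR q) AND (NOT p OR q OR NOT q)   [double negation]
= (p AND NOT q AND NOT p) OR (p AND NOT q AND q) OR (p AND NOT q AND NOT q) OR (q AND NOT p) OR (q AND q) OR (q AND NOT q)   [distribute AND over OR]
= (p AND NOT q) OR q   [simplify]

(p AND NOT q) OR q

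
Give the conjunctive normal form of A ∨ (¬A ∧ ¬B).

A ∨ ¬B

A ∨ (¬A ∧ ¬B)
≡ (A ∨ ¬A) ∧ (A ∨ ¬B)
≡ A ∨ ¬B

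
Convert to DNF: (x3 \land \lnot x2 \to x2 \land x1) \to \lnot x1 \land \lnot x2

(x3 \land \lnot x2 \to x2 \land x1) \to \lnot x1 \land \lnot x2
≡ \lnot (x3 \land \lnot x2 \to x2 \land x1) \lor \lnot x1 \land \lnot x2   [eliminate \to]
≡ \lnot (\lnot (x3 \land \lnot x2) \lor x2 \land x1) \lor \lnot x1 \land \lnot x2   [eliminate \to]
≡ \lnot \lnot (x3 \land \lnot x2) \land \lnot (x2 \land x1) \lor \lnot x1 \land \lnot x2   [De Morgan]
≡ x3 \land \lnot x2 \land \lnot (x2 \land x1) \lor \lnot x1 \land \lnot x2   [double negation]
≡ x3 \land \lnot x2 \land (\lnot x2 \lor \lnot x1) \lor \lnot x1 \land \lnot x2   [De Morgan]
≡ x3 \land \lnot x2 \land \lnot x2 \lor x3 \land \lnot x2 \land \lnot x1 \lor \lnot x1 \land \lnot x2   [distribute \land over \lor]
≡ x3 \land \lnot x2 \lor \lnot x1 \land \lnot x2   [simplify]

x3 \land \lnot x2 \lor \lnot x1 \land \lnot x2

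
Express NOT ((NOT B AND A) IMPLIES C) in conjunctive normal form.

NOT ((NOT B AND A) IMPLIES C)
= NOT (NOT (NOT B AND A) OR C)   (eliminate IMPLIES)
= NOT NOT (NOT B AND A) AND NOT C   (De Morgan)
= NOT B AND A AND NOT C   (double negation)

NOT B AND A AND NOT C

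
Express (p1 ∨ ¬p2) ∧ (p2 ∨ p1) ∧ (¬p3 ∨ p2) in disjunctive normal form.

p1 ∧ p2 ∨ p1 ∧ ¬p3

(p1 ∨ ¬p2) ∧ (p2 ∨ p1) ∧ (¬p3 ∨ p2)
⇔ p1 ∧ p2 ∧ ¬p3 ∨ p1 ∧ p2 ∧ p2 ∨ p1 ∧ p1 ∧ ¬p3 ∨ p1 ∧ p1 ∧ p2 ∨ ¬p2 ∧ p2 ∧ ¬p3 ∨ ¬p2 ∧ p2 ∧ p2 ∨ ¬p2 ∧ p1 ∧ ¬p3 ∨ ¬p2 ∧ p1 ∧ p2   [distribute ∧ over ∨]
⇔ p1 ∧ p2 ∨ p1 ∧ ¬p3   [simplify]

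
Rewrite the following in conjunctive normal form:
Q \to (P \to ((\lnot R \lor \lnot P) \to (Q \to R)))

Q \to (P \to ((\lnot R \lor \lnot P) \to (Q \to R)))
⇔ \lnot Q \lor (P \to ((\lnot R \lor \lnot P) \to (Q \to R)))   [eliminate \to]
⇔ \lnot Q \lor \lnot P \lor ((\lnot R \lor \lnot P) \to (Q \to R))   [eliminate \to]
⇔ \lnot Q \lor \lnot P \lor \lnot (\lnot R \lor \lnot P) \lor (Q \to R)   [eliminate \to]
⇔ \lnot Q \lor \lnot P \lor \lnot (\lnot R \lor \lnot P) \lor \lnot Q \lor R   [eliminate \to]
⇔ \lnot Q \lor \lnot P \lor (\lnot \lnot R \land \lnot \lnot P) \lor \lnot Q \lor R   [De Morgan]
⇔ \lnot Q \lor \lnot P \lor (R \land \lnot \lnot P) \lor \lnot Q \lor R   [double negation]
⇔ \lnot Q \lor \lnot P \lor (R \land P) \lor \lnot Q \lor R   [double negation]
⇔ (\lnot Q \lor \lnot P \lor R \lor \lnot Q \lor R) \land (\lnot Q \lor \lnot P \lor P \lor \lnot Q \lor R)   [distribute \lor over \land]
⇔ \lnot Q \lor \lnot P \lor R   [simplify]

\lnot Q \lor \lnot P \lor R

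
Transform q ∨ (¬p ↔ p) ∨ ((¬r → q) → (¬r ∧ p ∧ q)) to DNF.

q ∨ (¬p ↔ p) ∨ ((¬r → q) → (¬r ∧ p ∧ q))
⇔ q ∨ ((¬p → p) ∧ (p → ¬p)) ∨ ((¬r → q) → (¬r ∧ p ∧ q))   [eliminate ↔]
⇔ q ∨ ((¬¬p ∨ p) ∧ (p → ¬p)) ∨ ((¬r → q) → (¬r ∧ p ∧ q))   [eliminate →]
⇔ q ∨ ((¬¬p ∨ p) ∧ (¬p ∨ ¬p)) ∨ ((¬r → q) → (¬r ∧ p ∧ q))   [eliminate →]
⇔ q ∨ ((¬¬p ∨ p) ∧ (¬p ∨ ¬p)) ∨ ¬(¬r → q) ∨ (¬r ∧ p ∧ q)   [eliminate →]
⇔ q ∨ ((¬¬p ∨ p) ∧ (¬p ∨ ¬p)) ∨ ¬(¬¬r ∨ q) ∨ (¬r ∧ p ∧ q)   [eliminate →]
⇔ q ∨ ((p ∨ p) ∧ (¬p ∨ ¬p)) ∨ ¬(¬¬r ∨ q) ∨ (¬r ∧ p ∧ q)   [double negation]
⇔ q ∨ ((p ∨ p) ∧ (¬p ∨ ¬p)) ∨ (¬¬¬r ∧ ¬q) ∨ (¬r ∧ p ∧ q)   [De Morgan]
⇔ q ∨ ((p ∨ p) ∧ (¬p ∨ ¬p)) ∨ (¬r ∧ ¬q) ∨ (¬r ∧ p ∧ q)   [double negation]
⇔ q ∨ (p ∧ ¬p) ∨ (p ∧ ¬p) ∨ (p ∧ ¬p) ∨ (p ∧ ¬p) ∨ (¬r ∧ ¬q) ∨ (¬r ∧ p ∧ q)   [distribute ∧ over ∨]
⇔ q ∨ (¬r ∧ ¬q)   [simplify]

q ∨ (¬r ∧ ¬q)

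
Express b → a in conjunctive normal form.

¬b ∨ a

b → a
= ¬b ∨ a   (eliminate →)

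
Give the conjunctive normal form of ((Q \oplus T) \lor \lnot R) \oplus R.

(\lnot Q \lor T \lor \lnot R) \land (\lnot T \lor Q \lor \lnot R)

((Q \oplus T) \lor \lnot R) \oplus R
= ((Q \oplus T) \lor \lnot R \lor R) \land \lnot (((Q \oplus T) \lor \lnot R) \land R)   [expand \oplus]
= ((Q \lor T) \land \lnot (Q \land T) \lor \lnot R \lor R) \land \lnot (((Q \oplus T) \lor \lnot R) \land R)   [expand \oplus]
= ((Q \lor T) \land \lnot (Q \land T) \lor \lnot R \lor R) \land \lnot (((Q \lor T) \land \lnot (Q \land T) \lor \lnot R) \land R)   [expand \oplus]
= ((Q \lor T) \land (\lnot Q \lor \lnot T) \lor \lnot R \lor R) \land \lnot (((Q \lor T) \land \lnot (Q \land T) \lor \lnot R) \land R)   [De Morgan]
= ((Q \lor T) \land (\lnot Q \lor \lnot T) \lor \lnot R \lor R) \land (\lnot ((Q \lor T) \land \lnot (Q \land T) \lor \lnot R) \lor \lnot R)   [De Morgan]
= ((Q \lor T) \land (\lnot Q \lor \lnot T) \lor \lnot R \lor R) \land (\lnot ((Q \lor T) \land \lnot (Q \land T)) \land \lnot \lnot R \lor \lnot R)   [De Morgan]
= ((Q \lor T) \land (\lnot Q \lor \lnot T) \lor \lnot R \lor R) \land ((\lnot (Q \lor T) \lor \lnot \lnot (Q \land T)) \land \lnot \lnot R \lor \lnot R)   [De Morgan]
= ((Q \lor T) \land (\lnot Q \lor \lnot T) \lor \lnot R \lor R) \land ((\lnot Q \land \lnot T \lor \lnot \lnot (Q \land T)) \land \lnot \lnot R \lor \lnot R)   [De Morgan]
= ((Q \lor T) \land (\lnot Q \lor \lnot T) \lor \lnot R \lor R) \land ((\lnot Q \land \lnot T \lor Q \land T) \land \lnot \lnot R \lor \lnot R)   [double negation]
= ((Q \lor T) \land (\lnot Q \lor \lnot T) \lor \lnot R \lor R) \land ((\lnot Q \land \lnot T \lor Q \land T) \land R \lor \lnot R)   [double negation]
= (Q \lor T \lor \lnot R \lor R) \land (\lnot Q \lor \lnot T \lor \lnot R \lor R) \land (\lnot Q \lor Q \lor \lnot R) \land (\lnot Q \lor T \lor \lnot R) \land (\lnot T \lor Q \lor \lnot R) \land (\lnot T \lor T \lor \lnot R) \land (R \lor \lnot R)   [distribute \lor over \land]
= (\lnot Q \lor T \lor \lnot R) \land (\lnot T \lor Q \lor \lnot R)   [simplify]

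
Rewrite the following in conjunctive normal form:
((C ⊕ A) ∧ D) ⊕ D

D ∧ (¬C ∨ A ∨ ¬D) ∧ (¬A ∨ C ∨ ¬D)

((C ⊕ A) ∧ D) ⊕ D
≡ (((C ⊕ A) ∧ D) ∨ D) ∧ ¬((C ⊕ A) ∧ D ∧ D)   [expand ⊕]
≡ (((C ∨ A) ∧ ¬(C ∧ A) ∧ D) ∨ D) ∧ ¬((C ⊕ A) ∧ D ∧ D)   [expand ⊕]
≡ (((C ∨ A) ∧ ¬(C ∧ A) ∧ D) ∨ D) ∧ ¬((C ∨ A) ∧ ¬(C ∧ A) ∧ D ∧ D)   [expand ⊕]
≡ (((C ∨ A) ∧ (¬C ∨ ¬A) ∧ D) ∨ D) ∧ ¬((C ∨ A) ∧ ¬(C ∧ A) ∧ D ∧ D)   [De Morgan]
≡ (((C ∨ A) ∧ (¬C ∨ ¬A) ∧ D) ∨ D) ∧ (¬(C ∨ A) ∨ ¬¬(C ∧ A) ∨ ¬D ∨ ¬D)   [De Morgan]
≡ (((C ∨ A) ∧ (¬C ∨ ¬A) ∧ D) ∨ D) ∧ ((¬C ∧ ¬A) ∨ ¬¬(C ∧ A) ∨ ¬D ∨ ¬D)   [De Morgan]
≡ (((C ∨ A) ∧ (¬C ∨ ¬A) ∧ D) ∨ D) ∧ ((¬C ∧ ¬A) ∨ (C ∧ A) ∨ ¬D ∨ ¬D)   [double negation]
≡ (C ∨ A ∨ D) ∧ (¬C ∨ ¬A ∨ D) ∧ (D ∨ D) ∧ (¬C ∨ C ∨ ¬D ∨ ¬D) ∧ (¬C ∨ A ∨ ¬D ∨ ¬D) ∧ (¬A ∨ C ∨ ¬D ∨ ¬D) ∧ (¬A ∨ A ∨ ¬D ∨ ¬D)   [distribute ∨ over ∧]
≡ D ∧ (¬C ∨ A ∨ ¬D) ∧ (¬A ∨ C ∨ ¬D)   [simplify]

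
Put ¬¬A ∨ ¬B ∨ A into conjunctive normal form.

¬¬A ∨ ¬B ∨ A
≡ A ∨ ¬B ∨ A   [double negation]
≡ A ∨ ¬B   [simplify]

A ∨ ¬B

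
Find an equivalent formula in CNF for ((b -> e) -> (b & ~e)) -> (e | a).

~b | e | a

((b -> e) -> (b & ~e)) -> (e | a)
⇔ ~((b -> e) -> (b & ~e)) | e | a   (eliminate ->)
⇔ ~(~(b -> e) | (b & ~e)) | e | a   (eliminate ->)
⇔ ~(~(~b | e) | (b & ~e)) | e | a   (eliminate ->)
⇔ (~~(~b | e) & ~(b & ~e)) | e | a   (De Morgan)
⇔ ((~b | e) & ~(b & ~e)) | e | a   (double negation)
⇔ ((~b | e) & (~b | ~~e)) | e | a   (De Morgan)
⇔ ((~b | e) & (~b | e)) | e | a   (double negation)
⇔ (~b | e | e | a) & (~b | e | e | a)   (distribute | over &)
⇔ ~b | e | a   (simplify)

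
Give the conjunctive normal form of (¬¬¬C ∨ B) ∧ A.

(¬C ∨ B) ∧ A

(¬¬¬C ∨ B) ∧ A
≡ (¬C ∨ B) ∧ A   [double negation]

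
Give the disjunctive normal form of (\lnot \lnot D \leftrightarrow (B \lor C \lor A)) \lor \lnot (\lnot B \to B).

(B \land D) \lor (C \land D) \lor (A \land D) \lor \lnot B

(\lnot \lnot D \leftrightarrow (B \lor C \lor A)) \lor \lnot (\lnot B \to B)
≡ ((\lnot \lnot D \to (B \lor C \lor A)) \land ((B \lor C \lor A) \to \lnot \lnot D)) \lor \lnot (\lnot B \to B)
≡ ((\lnot \lnot \lnot D \lor B \lor C \lor A) \land ((B \lor C \lor A) \to \lnot \lnot D)) \lor \lnot (\lnot B \to B)
≡ ((\lnot \lnot \lnot D \lor B \lor C \lor A) \land (\lnot (B \lor C \lor A) \lor \lnot \lnot D)) \lor \lnot (\lnot B \to B)
≡ ((\lnot \lnot \lnot D \lor B \lor C \lor A) \land (\lnot (B \lor C \lor A) \lor \lnot \lnot D)) \lor \lnot (\lnot \lnot B \lor B)
≡ ((\lnot D \lor B \lor C \lor A) \land (\lnot (B \lor C \lor A) \lor \lnot \lnot D)) \lor \lnot (\lnot \lnot B \lor B)
≡ ((\lnot D \lor B \lor C \lor A) \land ((\lnot B \land \lnot C \land \lnot A) \lor \lnot \lnot D)) \lor \lnot (\lnot \lnot B \lor B)
≡ ((\lnot D \lor B \lor C \lor A) \land ((\lnot B \land \lnot C \land \lnot A) \lor D)) \lor \lnot (\lnot \lnot B \lor B)
≡ ((\lnot D \lor B \lor C \lor A) \land ((\lnot B \land \lnot C \land \lnot A) \lor D)) \lor (\lnot \lnot \lnot B \land \lnot B)
≡ ((\lnot D \lor B \lor C \lor A) \land ((\lnot B \land \lnot C \land \lnot A) \lor D)) \lor (\lnot B \land \lnot B)
≡ (\lnot D \land \lnot B \land \lnot C \land \lnot A) \lor (\lnot D \land D) \lor (B \land \lnot B \land \lnot C \land \lnot A) \lor (B \land D) \lor (C \land \lnot B \land \lnot C \land \lnot A) \lor (C \land D) \lor (A \land \lnot B \land \lnot C \land \lnot A) \lor (A \land D) \lor (\lnot B \land \lnot B)
≡ (B \land D) \lor (C \land D) \lor (A \land D) \lor \lnot B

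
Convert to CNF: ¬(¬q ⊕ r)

(q ∨ r) ∧ (¬r ∨ ¬q)

¬(¬q ⊕ r)
= ¬((¬q ∨ r) ∧ ¬(¬q ∧ r))   — expand ⊕
= ¬(¬q ∨ r) ∨ ¬¬(¬q ∧ r)   — De Morgan
= (¬¬q ∧ ¬r) ∨ ¬¬(¬q ∧ r)   — De Morgan
= (q ∧ ¬r) ∨ ¬¬(¬q ∧ r)   — double negation
= (q ∧ ¬r) ∨ (¬q ∧ r)   — double negation
= (q ∨ ¬q) ∧ (q ∨ r) ∧ (¬r ∨ ¬q) ∧ (¬r ∨ r)   — distribute ∨ over ∧
= (q ∨ r) ∧ (¬r ∨ ¬q)   — simplify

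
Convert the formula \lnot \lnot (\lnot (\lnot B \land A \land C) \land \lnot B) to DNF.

(\lnot A \land \lnot B) \lor (\lnot C \land \lnot B)

\lnot \lnot (\lnot (\lnot B \land A \land C) \land \lnot B)
= \lnot (\lnot B \land A \land C) \land \lnot B
= (\lnot \lnot B \lor \lnot A \lor \lnot C) \land \lnot B
= (B \lor \lnot A \lor \lnot C) \land \lnot B
= (B \land \lnot B) \lor (\lnot A \land \lnot B) \lor (\lnot C \land \lnot B)
= (\lnot A \land \lnot B) \lor (\lnot C \land \lnot B)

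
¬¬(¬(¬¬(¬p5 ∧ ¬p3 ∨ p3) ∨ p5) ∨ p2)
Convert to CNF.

¬¬(¬(¬¬(¬p5 ∧ ¬p3 ∨ p3) ∨ p5) ∨ p2)
⇔ ¬(¬¬(¬p5 ∧ ¬p3 ∨ p3) ∨ p5) ∨ p2   — double negation
⇔ ¬¬¬(¬p5 ∧ ¬p3 ∨ p3) ∧ ¬p5 ∨ p2   — De Morgan
⇔ ¬(¬p5 ∧ ¬p3 ∨ p3) ∧ ¬p5 ∨ p2   — double negation
⇔ ¬(¬p5 ∧ ¬p3) ∧ ¬p3 ∧ ¬p5 ∨ p2   — De Morgan
⇔ (¬¬p5 ∨ ¬¬p3) ∧ ¬p3 ∧ ¬p5 ∨ p2   — De Morgan
⇔ (p5 ∨ ¬¬p3) ∧ ¬p3 ∧ ¬p5 ∨ p2   — double negation
⇔ (p5 ∨ p3) ∧ ¬p3 ∧ ¬p5 ∨ p2   — double negation
⇔ (p5 ∨ p3 ∨ p2) ∧ (¬p3 ∨ p2) ∧ (¬p5 ∨ p2)   — distribute ∨ over ∧

(p5 ∨ p3 ∨ p2) ∧ (¬p3 ∨ p2) ∧ (¬p5 ∨ p2)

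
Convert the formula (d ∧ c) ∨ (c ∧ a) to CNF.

(d ∨ a) ∧ c

(d ∧ c) ∨ (c ∧ a)
≡ (d ∨ c) ∧ (d ∨ a) ∧ (c ∨ c) ∧ (c ∨ a)   [distribute ∨ over ∧]
≡ (d ∨ a) ∧ c   [simplify]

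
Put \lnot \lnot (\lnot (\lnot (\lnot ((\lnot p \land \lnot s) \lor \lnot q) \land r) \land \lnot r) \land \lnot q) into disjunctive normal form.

\lnot \lnot (\lnot (\lnot (\lnot ((\lnot p \land \lnot s) \lor \lnot q) \land r) \land \lnot r) \land \lnot q)
⇔ \lnot (\lnot (\lnot ((\lnot p \land \lnot s) \lor \lnot q) \land r) \land \lnot r) \land \lnot q
⇔ (\lnot \lnot (\lnot ((\lnot p \land \lnot s) \lor \lnot q) \land r) \lor \lnot \lnot r) \land \lnot q
⇔ ((\lnot ((\lnot p \land \lnot s) \lor \lnot q) \land r) \lor \lnot \lnot r) \land \lnot q
⇔ ((\lnot (\lnot p \land \lnot s) \land \lnot \lnot q \land r) \lor \lnot \lnot r) \land \lnot q
⇔ (((\lnot \lnot p \lor \lnot \lnot s) \land \lnot \lnot q \land r) \lor \lnot \lnot r) \land \lnot q
⇔ (((p \lor \lnot \lnot s) \land \lnot \lnot q \land r) \lor \lnot \lnot r) \land \lnot q
⇔ (((p \lor s) \land \lnot \lnot q \land r) \lor \lnot \lnot r) \land \lnot q
⇔ (((p \lor s) \land q \land r) \lor \lnot \lnot r) \land \lnot q
⇔ (((p \lor s) \land q \land r) \lor r) \land \lnot q
⇔ (p \land q \land r \land \lnot q) \lor (s \land q \land r \land \lnot q) \lor (r \land \lnot q)
⇔ r \land \lnot q

r \land \lnot q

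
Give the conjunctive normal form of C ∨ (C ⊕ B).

C ∨ (C ⊕ B)
⇔ C ∨ ((C ∨ B) ∧ ¬(C ∧ B))   (expand ⊕)
⇔ C ∨ ((C ∨ B) ∧ (¬C ∨ ¬B))   (De Morgan)
⇔ (C ∨ C ∨ B) ∧ (C ∨ ¬C ∨ ¬B)   (distribute ∨ over ∧)
⇔ C ∨ B   (simplify)

C ∨ B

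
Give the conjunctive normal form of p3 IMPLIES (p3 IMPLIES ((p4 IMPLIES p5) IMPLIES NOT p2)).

(NOT p3 OR p4 OR NOT p2) AND (NOT p3 OR NOT p5 OR NOT p2)

p3 IMPLIES (p3 IMPLIES ((p4 IMPLIES p5) IMPLIES NOT p2))
⇔ NOT p3 OR (p3 IMPLIES ((p4 IMPLIES p5) IMPLIES NOT p2))
⇔ NOT p3 OR NOT p3 OR ((p4 IMPLIES p5) IMPLIES NOT p2)
⇔ NOT p3 OR NOT p3 OR NOT (p4 IMPLIES p5) OR NOT p2
⇔ NOT p3 OR NOT p3 OR NOT (NOT p4 OR p5) OR NOT p2
⇔ NOT p3 OR NOT p3 OR (NOT NOT p4 AND NOT p5) OR NOT p2
⇔ NOT p3 OR NOT p3 OR (p4 AND NOT p5) OR NOT p2
⇔ (NOT p3 OR NOT p3 OR p4 OR NOT p2) AND (NOT p3 OR NOT p3 OR NOT p5 OR NOT p2)
⇔ (NOT p3 OR p4 OR NOT p2) AND (NOT p3 OR NOT p5 OR NOT p2)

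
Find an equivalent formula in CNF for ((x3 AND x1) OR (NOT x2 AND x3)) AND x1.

((x3 AND x1) OR (NOT x2 AND x3)) AND x1
⇔ (x3 OR NOT x2) AND (x3 OR x3) AND (x1 OR NOT x2) AND (x1 OR x3) AND x1   (distribute OR over AND)
⇔ x3 AND x1   (simplify)

x3 AND x1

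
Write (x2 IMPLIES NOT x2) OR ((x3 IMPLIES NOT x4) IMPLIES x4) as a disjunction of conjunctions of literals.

(x2 IMPLIES NOT x2) OR ((x3 IMPLIES NOT x4) IMPLIES x4)
≡ NOT x2 OR NOT x2 OR ((x3 IMPLIES NOT x4) IMPLIES x4)   (eliminate IMPLIES)
≡ NOT x2 OR NOT x2 OR NOT (x3 IMPLIES NOT x4) OR x4   (eliminate IMPLIES)
≡ NOT x2 OR NOT x2 OR NOT (NOT x3 OR NOT x4) OR x4   (eliminate IMPLIES)
≡ NOT x2 OR NOT x2 OR (NOT NOT x3 AND NOT NOT x4) OR x4   (De Morgan)
≡ NOT x2 OR NOT x2 OR (x3 AND NOT NOT x4) OR x4   (double negation)
≡ NOT x2 OR NOT x2 OR (x3 AND x4) OR x4   (double negation)
≡ NOT x2 OR x4   (simplify)

NOT x2 OR x4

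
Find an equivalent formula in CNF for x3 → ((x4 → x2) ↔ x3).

¬x3 ∨ ¬x4 ∨ x2

x3 → ((x4 → x2) ↔ x3)
⇔ ¬x3 ∨ ((x4 → x2) ↔ x3)   (eliminate →)
⇔ ¬x3 ∨ (((x4 → x2) → x3) ∧ (x3 → (x4 → x2)))   (eliminate ↔)
⇔ ¬x3 ∨ ((¬(x4 → x2) ∨ x3) ∧ (x3 → (x4 → x2)))   (eliminate →)
⇔ ¬x3 ∨ ((¬(¬x4 ∨ x2) ∨ x3) ∧ (x3 → (x4 → x2)))   (eliminate →)
⇔ ¬x3 ∨ ((¬(¬x4 ∨ x2) ∨ x3) ∧ (¬x3 ∨ (x4 → x2)))   (eliminate →)
⇔ ¬x3 ∨ ((¬(¬x4 ∨ x2) ∨ x3) ∧ (¬x3 ∨ ¬x4 ∨ x2))   (eliminate →)
⇔ ¬x3 ∨ (((¬¬x4 ∧ ¬x2) ∨ x3) ∧ (¬x3 ∨ ¬x4 ∨ x2))   (De Morgan)
⇔ ¬x3 ∨ (((x4 ∧ ¬x2) ∨ x3) ∧ (¬x3 ∨ ¬x4 ∨ x2))   (double negation)
⇔ (¬x3 ∨ x4 ∨ x3) ∧ (¬x3 ∨ ¬x2 ∨ x3) ∧ (¬x3 ∨ ¬x3 ∨ ¬x4 ∨ x2)   (distribute ∨ over ∧)
⇔ ¬x3 ∨ ¬x4 ∨ x2   (simplify)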